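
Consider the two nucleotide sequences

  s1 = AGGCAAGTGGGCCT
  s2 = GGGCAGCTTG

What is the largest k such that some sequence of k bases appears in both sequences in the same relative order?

Match G (s1 #2, s2 #2), then G (s1 #3, s2 #3), then C (s1 #4, s2 #4), then A (s1 #6, s2 #5), then G (s1 #7, s2 #6), then T (s1 #8, s2 #9), then G (s1 #11, s2 #10) — 7 bases in the same relative order in both. Since dp[14][10] = 7, nothing longer is possible.

7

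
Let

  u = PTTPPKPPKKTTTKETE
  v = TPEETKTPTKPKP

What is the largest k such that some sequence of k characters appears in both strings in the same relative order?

7

Pick P [1,2] → T [2,5] → T [3,7] → P [4,8] → P [5,11] → K [6,12] → P [8,13]; all 7 characters appear in both, in order. Since dp[17][13] = 7, nothing longer is possible.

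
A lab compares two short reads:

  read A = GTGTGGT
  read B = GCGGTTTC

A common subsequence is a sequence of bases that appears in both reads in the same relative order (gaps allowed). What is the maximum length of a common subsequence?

4

Let dp[i][j] be the LCS length of the first i bases of read A and the first j bases of read B. dp[i][j] = dp[i-1][j-1]+1 when the i-th and j-th bases match, else max(dp[i-1][j], dp[i][j-1]).
    ·  G  C  G  G  T  T  T  C
 ·  0  0  0  0  0  0  0  0  0
 G  0  1  1  1  1  1  1  1  1
 T  0  1  1  1  1  2  2  2  2
 G  0  1  1  2  2  2  2  2  2
 T  0  1  1  2  2  3  3  3  3
 G  0  1  1  2  3  3  3  3  3
 G  0  1  1  2  3  3  3  3  3
 T  0  1  1  2  3  4  4  4  4
dp[7][8] = 4. One LCS (by backtracking along matches): GTTT.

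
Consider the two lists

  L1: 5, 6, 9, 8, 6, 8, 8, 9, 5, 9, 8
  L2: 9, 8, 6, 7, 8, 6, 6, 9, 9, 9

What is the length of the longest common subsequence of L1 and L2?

6

Pick 9 (L1 #3, L2 #1), 8 (L1 #4, L2 #2), 6 (L1 #5, L2 #3), 8 (L1 #6, L2 #5), 9 (L1 #8, L2 #9), 9 (L1 #10, L2 #10); all 6 values appear in both, in order. Since dp[11][10] = 6, nothing longer is possible.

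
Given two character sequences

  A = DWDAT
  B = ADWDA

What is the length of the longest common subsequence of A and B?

4

Let dp[i][j] be the LCS length of the first i characters of A and the first j characters of B. dp[i][j] = dp[i-1][j-1]+1 when the i-th and j-th characters match, else max(dp[i-1][j], dp[i][j-1]).
    ·  A  D  W  D  A
 ·  0  0  0  0  0  0
 D  0  0  1  1  1  1
 W  0  0  1  2  2  2
 D  0  0  1  2  3  3
 A  0  1  1  2  3  4
 T  0  1  1  2  3  4
dp[5][5] = 4. One LCS (by backtracking along matches): DWDA.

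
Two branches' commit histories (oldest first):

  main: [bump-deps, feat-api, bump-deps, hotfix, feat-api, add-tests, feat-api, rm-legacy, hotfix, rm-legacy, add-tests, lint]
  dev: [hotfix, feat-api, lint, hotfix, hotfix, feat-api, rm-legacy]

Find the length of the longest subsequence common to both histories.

One common subsequence of length 4: feat-api [2,2], hotfix [4,5], feat-api [7,6], rm-legacy [10,7]. dp[12][7] = 4 confirms this is the maximum.

4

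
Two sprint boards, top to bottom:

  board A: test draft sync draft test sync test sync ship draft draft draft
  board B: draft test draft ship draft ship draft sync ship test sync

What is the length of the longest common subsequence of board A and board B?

One common subsequence of length 6: test at board A[1]=board B[2] → draft at board A[2]=board B[5] → draft at board A[4]=board B[7] → sync at board A[6]=board B[8] → test at board A[7]=board B[10] → sync at board A[8]=board B[11]. Since dp[12][11] = 6, nothing longer is possible.

6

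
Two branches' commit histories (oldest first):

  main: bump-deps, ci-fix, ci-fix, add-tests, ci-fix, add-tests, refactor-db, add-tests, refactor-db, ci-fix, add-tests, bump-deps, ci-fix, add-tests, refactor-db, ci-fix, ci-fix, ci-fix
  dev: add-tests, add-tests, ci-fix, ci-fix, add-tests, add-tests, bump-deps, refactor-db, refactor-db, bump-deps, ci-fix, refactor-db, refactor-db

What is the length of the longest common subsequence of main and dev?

9

Taking ci-fix (main #2, dev #3), then ci-fix (main #3, dev #4), then add-tests (main #4, dev #5), then add-tests (main #6, dev #6), then refactor-db (main #7, dev #8), then refactor-db (main #9, dev #9), then bump-deps (main #12, dev #10), then ci-fix (main #13, dev #11), then refactor-db (main #15, dev #13) gives a common subsequence of length 9, and the DP table's final entry dp[18][13] is also 9, so no common subsequence is longer.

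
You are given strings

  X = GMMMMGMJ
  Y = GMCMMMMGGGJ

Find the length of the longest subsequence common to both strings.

7

Taking G (X #1, Y #1); then M (X #2, Y #4); then M (X #3, Y #5); then M (X #4, Y #6); then M (X #5, Y #7); then G (X #6, Y #10); then J (X #8, Y #11) gives a common subsequence of length 7. dp[8][11] = 7 confirms this is the maximum.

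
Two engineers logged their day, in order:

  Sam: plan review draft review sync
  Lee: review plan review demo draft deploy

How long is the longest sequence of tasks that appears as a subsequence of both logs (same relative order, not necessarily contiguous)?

Match plan [1,2] → review [2,3] → draft [3,5] — 3 tasks in the same relative order in both. dp[5][6] = 3 confirms this is the maximum.

3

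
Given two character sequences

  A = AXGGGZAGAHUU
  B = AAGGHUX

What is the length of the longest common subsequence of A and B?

5

Taking A [1,2], G [5,3], G [8,4], H [10,5], U [11,6] gives a common subsequence of length 5. The LCS DP gives dp[12][7] = 5, so this is optimal.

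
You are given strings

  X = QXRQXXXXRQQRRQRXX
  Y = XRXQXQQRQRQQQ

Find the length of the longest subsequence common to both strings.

Taking X (X #2, Y #1), then R (X #3, Y #2), then Q (X #4, Y #4), then X (X #8, Y #5), then Q (X #10, Y #6), then Q (X #11, Y #7), then R (X #12, Y #8), then R (X #13, Y #10), then Q (X #14, Y #13) gives a common subsequence of length 9. dp[17][13] = 9 confirms this is the maximum.

9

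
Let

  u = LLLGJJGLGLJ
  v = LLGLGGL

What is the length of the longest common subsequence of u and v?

6

Pick L at u[1]=v[1] → L at u[2]=v[2] → L at u[3]=v[4] → G at u[7]=v[5] → G at u[9]=v[6] → L at u[10]=v[7]; all 6 characters appear in both, in order, and the DP table's final entry dp[11][7] is also 6, so no common subsequence is longer.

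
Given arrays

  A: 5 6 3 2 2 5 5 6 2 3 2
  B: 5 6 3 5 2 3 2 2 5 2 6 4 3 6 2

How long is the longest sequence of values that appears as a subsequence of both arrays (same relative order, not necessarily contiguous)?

Taking 5 (A #1, B #1); then 6 (A #2, B #2); then 3 (A #3, B #6); then 2 (A #4, B #7); then 2 (A #5, B #8); then 5 (A #6, B #9); then 6 (A #8, B #11); then 3 (A #10, B #13); then 2 (A #11, B #15) gives a common subsequence of length 9, and the DP table's final entry dp[11][15] is also 9, so no common subsequence is longer.

9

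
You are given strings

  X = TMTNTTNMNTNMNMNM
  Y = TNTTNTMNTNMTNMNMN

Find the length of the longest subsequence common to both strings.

14

Match T [3,1]; then N [4,2]; then T [5,3]; then T [6,4]; then N [7,5]; then M [8,7]; then N [9,8]; then T [10,9]; then N [11,10]; then M [12,11]; then N [13,13]; then M [14,14]; then N [15,15]; then M [16,16] — 14 characters in the same relative order in both. The LCS DP gives dp[16][17] = 14, so this is optimal.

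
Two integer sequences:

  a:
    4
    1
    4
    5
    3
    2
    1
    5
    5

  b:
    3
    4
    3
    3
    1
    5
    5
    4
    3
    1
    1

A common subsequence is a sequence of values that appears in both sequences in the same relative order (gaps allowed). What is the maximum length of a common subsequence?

5

Let dp[i][j] be the LCS length of the first i values of a and the first j values of b. dp[i][j] = dp[i-1][j-1]+1 when the i-th and j-th values match, else max(dp[i-1][j], dp[i][j-1]).
    ·  3  4  3  3  1  5  5  4  3  1  1
 ·  0  0  0  0  0  0  0  0  0  0  0  0
 4  0  0  1  1  1  1  1  1  1  1  1  1
 1  0  0  1  1  1  2  2  2  2  2  2  2
 4  0  0  1  1  1  2  2  2  3  3  3  3
 5  0  0  1  1  1  2  3  3  3  3  3  3
 3  0  1  1  2  2  2  3  3  3  4  4  4
 2  0  1  1  2  2  2  3  3  3  4  4  4
 1  0  1  1  2  2  3  3  3  3  4  5  5
 5  0  1  1  2  2  3  4  4  4  4  5  5
 5  0  1  1  2  2  3  4  5  5  5  5  5
dp[9][11] = 5. One LCS (by backtracking along matches): 4, 1, 4, 3, 1.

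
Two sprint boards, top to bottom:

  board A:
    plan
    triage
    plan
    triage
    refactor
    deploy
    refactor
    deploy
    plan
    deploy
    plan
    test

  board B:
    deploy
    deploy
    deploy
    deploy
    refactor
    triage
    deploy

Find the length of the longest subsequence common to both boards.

Match deploy [6,4], refactor [7,5], deploy [10,7] — 3 tasks in the same relative order in both. The LCS DP gives dp[12][7] = 3, so this is optimal.

3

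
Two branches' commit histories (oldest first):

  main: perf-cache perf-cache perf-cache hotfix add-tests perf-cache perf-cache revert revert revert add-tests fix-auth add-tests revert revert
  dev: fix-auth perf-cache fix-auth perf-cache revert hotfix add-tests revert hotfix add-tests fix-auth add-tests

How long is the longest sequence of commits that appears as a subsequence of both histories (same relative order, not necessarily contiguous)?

8

Match perf-cache [1,2], perf-cache [2,4], hotfix [4,6], add-tests [5,7], revert [8,8], add-tests [11,10], fix-auth [12,11], add-tests [13,12] — 8 commits in the same relative order in both. Since dp[15][12] = 8, nothing longer is possible.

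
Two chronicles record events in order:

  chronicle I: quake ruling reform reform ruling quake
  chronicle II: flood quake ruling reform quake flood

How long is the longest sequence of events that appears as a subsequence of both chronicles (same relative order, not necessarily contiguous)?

4

Taking quake [1,2]; then ruling [2,3]; then reform [4,4]; then quake [6,5] gives a common subsequence of length 4. Since dp[6][6] = 4, nothing longer is possible.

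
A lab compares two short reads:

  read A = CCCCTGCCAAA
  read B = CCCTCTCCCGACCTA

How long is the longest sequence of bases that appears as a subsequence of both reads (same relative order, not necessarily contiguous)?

9

Match C (read A #1, read B #1), C (read A #2, read B #2), C (read A #3, read B #3), C (read A #4, read B #5), T (read A #5, read B #6), G (read A #6, read B #10), C (read A #7, read B #12), C (read A #8, read B #13), A (read A #11, read B #15) — 9 bases in the same relative order in both, and the DP table's final entry dp[11][15] is also 9, so no common subsequence is longer.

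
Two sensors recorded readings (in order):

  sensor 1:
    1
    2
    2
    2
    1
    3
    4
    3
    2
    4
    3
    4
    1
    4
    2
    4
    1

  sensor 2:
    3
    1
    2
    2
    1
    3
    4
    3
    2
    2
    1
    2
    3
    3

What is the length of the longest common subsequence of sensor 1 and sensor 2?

Match 1 at sensor 1[1]=sensor 2[2], then 2 at sensor 1[3]=sensor 2[3], then 2 at sensor 1[4]=sensor 2[4], then 1 at sensor 1[5]=sensor 2[5], then 3 at sensor 1[6]=sensor 2[6], then 4 at sensor 1[7]=sensor 2[7], then 3 at sensor 1[8]=sensor 2[8], then 2 at sensor 1[9]=sensor 2[10], then 1 at sensor 1[13]=sensor 2[11], then 2 at sensor 1[15]=sensor 2[12] — 10 values in the same relative order in both. The LCS DP gives dp[17][14] = 10, so this is optimal.

10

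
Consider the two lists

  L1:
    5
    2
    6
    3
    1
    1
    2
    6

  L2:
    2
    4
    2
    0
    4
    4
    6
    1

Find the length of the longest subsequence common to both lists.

Let dp[i][j] be the LCS length of the first i values of L1 and the first j values of L2. dp[i][j] = dp[i-1][j-1]+1 when the i-th and j-th values match, else max(dp[i-1][j], dp[i][j-1]).
    ·  2  4  2  0  4  4  6  1
 ·  0  0  0  0  0  0  0  0  0
 5  0  0  0  0  0  0  0  0  0
 2  0  1  1  1  1  1  1  1  1
 6  0  1  1  1  1  1  1  2  2
 3  0  1  1  1  1  1  1  2  2
 1  0  1  1  1  1  1  1  2  3
 1  0  1  1  1  1  1  1  2  3
 2  0  1  1  2  2  2  2  2  3
 6  0  1  1  2  2  2  2  3  3
dp[8][8] = 3. One LCS (by backtracking along matches): 2, 6, 1.

3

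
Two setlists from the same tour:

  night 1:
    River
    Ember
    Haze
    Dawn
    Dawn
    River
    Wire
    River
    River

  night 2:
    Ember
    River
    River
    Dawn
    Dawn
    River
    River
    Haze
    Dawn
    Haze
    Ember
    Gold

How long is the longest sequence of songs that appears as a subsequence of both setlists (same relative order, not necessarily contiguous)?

Match River [1,3], Dawn [4,4], Dawn [5,5], River [6,6], River [8,7] — 5 songs in the same relative order in both. The LCS DP gives dp[9][12] = 5, so this is optimal.

5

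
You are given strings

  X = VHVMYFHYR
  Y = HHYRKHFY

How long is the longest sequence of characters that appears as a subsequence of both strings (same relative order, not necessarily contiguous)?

4

Let dp[i][j] be the LCS length of the first i characters of X and the first j characters of Y. dp[i][j] = dp[i-1][j-1]+1 when the i-th and j-th characters match, else max(dp[i-1][j], dp[i][j-1]).
    ·  H  H  Y  R  K  H  F  Y
 ·  0  0  0  0  0  0  0  0  0
 V  0  0  0  0  0  0  0  0  0
 H  0  1  1  1  1  1  1  1  1
 V  0  1  1  1  1  1  1  1  1
 M  0  1  1  1  1  1  1  1  1
 Y  0  1  1  2  2  2  2  2  2
 F  0  1  1  2  2  2  2  3  3
 H  0  1  2  2  2  2  3  3  3
 Y  0  1  2  3  3  3  3  3  4
 R  0  1  2  3  4  4  4  4  4
dp[9][8] = 4. One LCS (by backtracking along matches): HYFY.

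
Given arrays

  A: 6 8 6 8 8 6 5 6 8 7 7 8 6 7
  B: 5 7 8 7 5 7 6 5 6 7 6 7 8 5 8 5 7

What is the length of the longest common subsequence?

Match 8 (A #2, B #3); then 6 (A #6, B #7); then 5 (A #7, B #8); then 6 (A #8, B #9); then 7 (A #10, B #10); then 7 (A #11, B #12); then 8 (A #12, B #15); then 7 (A #14, B #17) — 8 values in the same relative order in both. The LCS DP gives dp[14][17] = 8, so this is optimal.

8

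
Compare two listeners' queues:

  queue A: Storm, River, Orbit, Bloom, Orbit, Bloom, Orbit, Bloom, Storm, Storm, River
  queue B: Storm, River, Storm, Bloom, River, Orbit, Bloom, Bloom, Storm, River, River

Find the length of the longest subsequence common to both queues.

Pick Storm (queue A #1, queue B #1), then River (queue A #2, queue B #2), then Bloom (queue A #4, queue B #4), then Orbit (queue A #5, queue B #6), then Bloom (queue A #6, queue B #7), then Bloom (queue A #8, queue B #8), then Storm (queue A #9, queue B #9), then River (queue A #11, queue B #11); all 8 songs appear in both, in order. Since dp[11][11] = 8, nothing longer is possible.

8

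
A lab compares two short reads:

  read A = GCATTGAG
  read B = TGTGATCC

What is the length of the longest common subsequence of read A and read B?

4

Taking G (read A #1, read B #2), T (read A #5, read B #3), G (read A #6, read B #4), A (read A #7, read B #5) gives a common subsequence of length 4. Since dp[8][8] = 4, nothing longer is possible.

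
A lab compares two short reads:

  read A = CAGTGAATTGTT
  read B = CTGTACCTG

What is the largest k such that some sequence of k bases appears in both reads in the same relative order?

6

One common subsequence of length 6: C (read A #1, read B #1), G (read A #3, read B #3), T (read A #4, read B #4), A (read A #6, read B #5), T (read A #9, read B #8), G (read A #10, read B #9), and the DP table's final entry dp[12][9] is also 6, so no common subsequence is longer.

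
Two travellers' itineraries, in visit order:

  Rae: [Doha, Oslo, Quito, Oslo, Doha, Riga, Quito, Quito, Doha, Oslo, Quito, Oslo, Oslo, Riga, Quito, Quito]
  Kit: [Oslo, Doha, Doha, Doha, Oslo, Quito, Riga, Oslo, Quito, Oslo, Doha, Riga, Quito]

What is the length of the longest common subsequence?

9

Taking Doha (Rae #1, Kit #4), Oslo (Rae #2, Kit #5), Quito (Rae #3, Kit #6), Riga (Rae #6, Kit #7), Oslo (Rae #10, Kit #8), Quito (Rae #11, Kit #9), Oslo (Rae #12, Kit #10), Riga (Rae #14, Kit #12), Quito (Rae #16, Kit #13) gives a common subsequence of length 9. Since dp[16][13] = 9, nothing longer is possible.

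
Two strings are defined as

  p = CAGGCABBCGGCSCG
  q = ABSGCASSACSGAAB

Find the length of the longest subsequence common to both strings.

7

Taking A at p[2]=q[1] → G at p[4]=q[4] → C at p[5]=q[5] → A at p[6]=q[9] → C at p[12]=q[10] → S at p[13]=q[11] → G at p[15]=q[12] gives a common subsequence of length 7. dp[15][15] = 7 confirms this is the maximum.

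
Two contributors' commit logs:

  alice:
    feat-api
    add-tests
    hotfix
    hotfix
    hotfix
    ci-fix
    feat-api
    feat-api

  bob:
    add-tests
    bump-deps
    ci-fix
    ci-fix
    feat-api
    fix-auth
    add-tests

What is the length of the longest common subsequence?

Match add-tests [2,1], then ci-fix [6,4], then feat-api [7,5] — 3 commits in the same relative order in both. The LCS DP gives dp[8][7] = 3, so this is optimal.

3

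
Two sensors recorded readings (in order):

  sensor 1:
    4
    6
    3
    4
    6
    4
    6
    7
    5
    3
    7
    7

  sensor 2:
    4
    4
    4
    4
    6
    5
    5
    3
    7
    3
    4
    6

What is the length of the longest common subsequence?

7

One common subsequence of length 7: 4 at sensor 1[1]=sensor 2[2]; then 4 at sensor 1[4]=sensor 2[3]; then 4 at sensor 1[6]=sensor 2[4]; then 6 at sensor 1[7]=sensor 2[5]; then 5 at sensor 1[9]=sensor 2[7]; then 3 at sensor 1[10]=sensor 2[8]; then 7 at sensor 1[11]=sensor 2[9]. The LCS DP gives dp[12][12] = 7, so this is optimal.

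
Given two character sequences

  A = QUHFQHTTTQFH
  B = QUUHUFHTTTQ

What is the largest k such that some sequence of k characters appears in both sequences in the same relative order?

9

Let dp[i][j] be the LCS length of the first i characters of A and the first j characters of B. dp[i][j] = dp[i-1][j-1]+1 when the i-th and j-th characters match, else max(dp[i-1][j], dp[i][j-1]).
    ·  Q  U  U  H  U  F  H  T  T  T  Q
 ·  0  0  0  0  0  0  0  0  0  0  0  0
 Q  0  1  1  1  1  1  1  1  1  1  1  1
 U  0  1  2  2  2  2  2  2  2  2  2  2
 H  0  1  2  2  3  3  3  3  3  3  3  3
 F  0  1  2  2  3  3  4  4  4  4  4  4
 Q  0  1  2  2  3  3  4  4  4  4  4  5
 H  0  1  2  2  3  3  4  5  5  5  5  5
 T  0  1  2  2  3  3  4  5  6  6  6  6
 T  0  1  2  2  3  3  4  5  6  7  7  7
 T  0  1  2  2  3  3  4  5  6  7  8  8
 Q  0  1  2  2  3  3  4  5  6  7  8  9
 F  0  1  2  2  3  3  4  5  6  7  8  9
 H  0  1  2  2  3  3  4  5  6  7  8  9
dp[12][11] = 9. One LCS (by backtracking along matches): QUHFHTTTQ.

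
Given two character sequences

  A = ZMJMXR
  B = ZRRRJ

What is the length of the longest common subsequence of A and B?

One common subsequence of length 2: Z at A[1]=B[1], then J at A[3]=B[5]. The LCS DP gives dp[6][5] = 2, so this is optimal.

2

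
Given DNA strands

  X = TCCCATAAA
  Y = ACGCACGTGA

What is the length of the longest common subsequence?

Let dp[i][j] be the LCS length of the first i bases of X and the first j bases of Y. dp[i][j] = dp[i-1][j-1]+1 when the i-th and j-th bases match, else max(dp[i-1][j], dp[i][j-1]).
    ·  A  C  G  C  A  C  G  T  G  A
 ·  0  0  0  0  0  0  0  0  0  0  0
 T  0  0  0  0  0  0  0  0  1  1  1
 C  0  0  1  1  1  1  1  1  1  1  1
 C  0  0  1  1  2  2  2  2  2  2  2
 C  0  0  1  1  2  2  3  3  3  3  3
 A  0  1  1  1  2  3  3  3  3  3  4
 T  0  1  1  1  2  3  3  3  4  4  4
 A  0  1  1  1  2  3  3  3  4  4  5
 A  0  1  1  1  2  3  3  3  4  4  5
 A  0  1  1  1  2  3  3  3  4  4  5
dp[9][10] = 5. One LCS (by backtracking along matches): CCCTA.

5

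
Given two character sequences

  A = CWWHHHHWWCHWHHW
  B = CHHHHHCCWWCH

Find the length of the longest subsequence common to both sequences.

9

Pick C [1,1], H [4,3], H [5,4], H [6,5], H [7,6], W [8,9], W [9,10], C [10,11], H [14,12]; all 9 characters appear in both, in order. dp[15][12] = 9 confirms this is the maximum.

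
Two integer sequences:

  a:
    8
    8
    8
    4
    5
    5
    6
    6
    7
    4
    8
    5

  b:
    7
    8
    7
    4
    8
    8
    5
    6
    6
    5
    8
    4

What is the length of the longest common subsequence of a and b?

Let dp[i][j] be the LCS length of the first i values of a and the first j values of b. dp[i][j] = dp[i-1][j-1]+1 when the i-th and j-th values match, else max(dp[i-1][j], dp[i][j-1]).
    ·  7  8  7  4  8  8  5  6  6  5  8  4
 ·  0  0  0  0  0  0  0  0  0  0  0  0  0
 8  0  0  1  1  1  1  1  1  1  1  1  1  1
 8  0  0  1  1  1  2  2  2  2  2  2  2  2
 8  0  0  1  1  1  2  3  3  3  3  3  3  3
 4  0  0  1  1  2  2  3  3  3  3  3  3  4
 5  0  0  1  1  2  2  3  4  4  4  4  4  4
 5  0  0  1  1  2  2  3  4  4  4  5  5  5
 6  0  0  1  1  2  2  3  4  5  5  5  5  5
 6  0  0  1  1  2  2  3  4  5  6  6  6  6
 7  0  1  1  2  2  2  3  4  5  6  6  6  6
 4  0  1  1  2  3  3  3  4  5  6  6  6  7
 8  0  1  2  2  3  4  4  4  5  6  6  7  7
 5  0  1  2  2  3  4  4  5  5  6  7  7  7
dp[12][12] = 7. One LCS (by backtracking along matches): 8, 8, 8, 5, 6, 6, 4.

7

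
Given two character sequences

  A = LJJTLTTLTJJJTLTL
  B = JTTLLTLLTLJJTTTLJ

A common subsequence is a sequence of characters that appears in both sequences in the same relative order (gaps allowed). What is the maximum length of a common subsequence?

Pick J [2,1], then T [4,3], then L [5,5], then T [6,6], then T [7,9], then L [8,10], then J [10,11], then J [11,12], then T [13,14], then T [15,15], then L [16,16]; all 11 characters appear in both, in order. dp[16][17] = 11 confirms this is the maximum.

11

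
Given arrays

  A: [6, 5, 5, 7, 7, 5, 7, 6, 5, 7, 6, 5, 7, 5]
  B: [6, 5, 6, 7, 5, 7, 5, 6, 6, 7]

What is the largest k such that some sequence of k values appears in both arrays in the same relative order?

8

One common subsequence of length 8: 6 at A[1]=B[1] → 5 at A[2]=B[2] → 5 at A[3]=B[5] → 7 at A[5]=B[6] → 5 at A[6]=B[7] → 6 at A[8]=B[8] → 6 at A[11]=B[9] → 7 at A[13]=B[10], and the DP table's final entry dp[14][10] is also 8, so no common subsequence is longer.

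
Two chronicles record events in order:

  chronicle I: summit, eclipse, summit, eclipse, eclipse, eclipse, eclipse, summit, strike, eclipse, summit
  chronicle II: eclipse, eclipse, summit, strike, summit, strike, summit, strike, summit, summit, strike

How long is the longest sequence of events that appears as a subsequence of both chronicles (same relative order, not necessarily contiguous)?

5

Pick summit at chronicle I[1]=chronicle II[3], summit at chronicle I[3]=chronicle II[5], summit at chronicle I[8]=chronicle II[7], strike at chronicle I[9]=chronicle II[8], summit at chronicle I[11]=chronicle II[10]; all 5 events appear in both, in order, and the DP table's final entry dp[11][11] is also 5, so no common subsequence is longer.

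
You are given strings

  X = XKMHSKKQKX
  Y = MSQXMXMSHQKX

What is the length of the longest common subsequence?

Let dp[i][j] be the LCS length of the first i characters of X and the first j characters of Y. dp[i][j] = dp[i-1][j-1]+1 when the i-th and j-th characters match, else max(dp[i-1][j], dp[i][j-1]).
    ·  M  S  Q  X  M  X  M  S  H  Q  K  X
 ·  0  0  0  0  0  0  0  0  0  0  0  0  0
 X  0  0  0  0  1  1  1  1  1  1  1  1  1
 K  0  0  0  0  1  1  1  1  1  1  1  2  2
 M  0  1  1  1  1  2  2  2  2  2  2  2  2
 H  0  1  1  1  1  2  2  2  2  3  3  3  3
 S  0  1  2  2  2  2  2  2  3  3  3  3  3
 K  0  1  2  2  2  2  2  2  3  3  3  4  4
 K  0  1  2  2  2  2  2  2  3  3  3  4  4
 Q  0  1  2  3  3  3  3  3  3  3  4  4  4
 K  0  1  2  3  3  3  3  3  3  3  4  5  5
 X  0  1  2  3  4  4  4  4  4  4  4  5  6
dp[10][12] = 6. One LCS (by backtracking along matches): XMHQKX.

6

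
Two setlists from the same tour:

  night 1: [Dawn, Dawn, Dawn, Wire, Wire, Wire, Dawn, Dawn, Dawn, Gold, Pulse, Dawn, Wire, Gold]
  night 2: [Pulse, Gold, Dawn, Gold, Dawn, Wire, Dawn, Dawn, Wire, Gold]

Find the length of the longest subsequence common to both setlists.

Taking Dawn [1,3] → Dawn [3,5] → Wire [6,6] → Dawn [9,7] → Dawn [12,8] → Wire [13,9] → Gold [14,10] gives a common subsequence of length 7. The LCS DP gives dp[14][10] = 7, so this is optimal.

7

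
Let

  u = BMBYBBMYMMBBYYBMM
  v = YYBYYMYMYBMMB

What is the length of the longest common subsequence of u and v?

Taking B at u[1]=v[3], then Y at u[4]=v[5], then M at u[7]=v[6], then Y at u[8]=v[7], then M at u[10]=v[8], then Y at u[14]=v[9], then B at u[15]=v[10], then M at u[16]=v[11], then M at u[17]=v[12] gives a common subsequence of length 9, and the DP table's final entry dp[17][13] is also 9, so no common subsequence is longer.

9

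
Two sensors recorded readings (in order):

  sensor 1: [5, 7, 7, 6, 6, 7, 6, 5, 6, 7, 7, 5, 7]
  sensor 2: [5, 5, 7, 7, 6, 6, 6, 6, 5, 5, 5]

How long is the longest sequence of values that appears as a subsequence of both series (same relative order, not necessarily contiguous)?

One common subsequence of length 8: 5 at sensor 1[1]=sensor 2[2], 7 at sensor 1[2]=sensor 2[3], 7 at sensor 1[3]=sensor 2[4], 6 at sensor 1[4]=sensor 2[6], 6 at sensor 1[5]=sensor 2[7], 6 at sensor 1[7]=sensor 2[8], 5 at sensor 1[8]=sensor 2[10], 5 at sensor 1[12]=sensor 2[11]. Since dp[13][11] = 8, nothing longer is possible.

8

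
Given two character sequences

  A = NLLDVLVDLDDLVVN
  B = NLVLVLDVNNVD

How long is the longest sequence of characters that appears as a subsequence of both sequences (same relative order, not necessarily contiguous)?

Taking N [1,1], then L [3,2], then V [5,3], then L [6,4], then V [7,5], then L [9,6], then D [11,7], then V [13,8], then V [14,11] gives a common subsequence of length 9. The LCS DP gives dp[15][12] = 9, so this is optimal.

9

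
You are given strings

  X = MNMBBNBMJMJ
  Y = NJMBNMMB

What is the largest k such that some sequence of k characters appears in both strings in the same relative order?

6

Taking N at X[2]=Y[1], M at X[3]=Y[3], B at X[5]=Y[4], N at X[6]=Y[5], M at X[8]=Y[6], M at X[10]=Y[7] gives a common subsequence of length 6. Since dp[11][8] = 6, nothing longer is possible.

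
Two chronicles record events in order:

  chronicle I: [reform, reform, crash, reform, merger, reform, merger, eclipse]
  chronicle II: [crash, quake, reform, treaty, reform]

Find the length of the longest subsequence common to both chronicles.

3

Match crash (chronicle I #3, chronicle II #1), reform (chronicle I #4, chronicle II #3), reform (chronicle I #6, chronicle II #5) — 3 events in the same relative order in both. The LCS DP gives dp[8][5] = 3, so this is optimal.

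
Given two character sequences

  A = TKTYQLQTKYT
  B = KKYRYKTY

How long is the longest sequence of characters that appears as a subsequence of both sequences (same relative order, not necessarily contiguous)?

4

Let dp[i][j] be the LCS length of the first i characters of A and the first j characters of B. dp[i][j] = dp[i-1][j-1]+1 when the i-th and j-th characters match, else max(dp[i-1][j], dp[i][j-1]).
    ·  K  K  Y  R  Y  K  T  Y
 ·  0  0  0  0  0  0  0  0  0
 T  0  0  0  0  0  0  0  1  1
 K  0  1  1  1  1  1  1  1  1
 T  0  1  1  1  1  1  1  2  2
 Y  0  1  1  2  2  2  2  2  3
 Q  0  1  1  2  2  2  2  2  3
 L  0  1  1  2  2  2  2  2  3
 Q  0  1  1  2  2  2  2  2  3
 T  0  1  1  2  2  2  2  3  3
 K  0  1  2  2  2  2  3  3  3
 Y  0  1  2  3  3  3  3  3  4
 T  0  1  2  3  3  3  3  4  4
dp[11][8] = 4. One LCS (by backtracking along matches): KYTY.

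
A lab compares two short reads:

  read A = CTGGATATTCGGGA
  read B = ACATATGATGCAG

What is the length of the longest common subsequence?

8

Pick C at read A[1]=read B[2], then T at read A[2]=read B[4], then A at read A[5]=read B[5], then T at read A[6]=read B[6], then A at read A[7]=read B[8], then T at read A[8]=read B[9], then C at read A[10]=read B[11], then G at read A[13]=read B[13]; all 8 bases appear in both, in order. The LCS DP gives dp[14][13] = 8, so this is optimal.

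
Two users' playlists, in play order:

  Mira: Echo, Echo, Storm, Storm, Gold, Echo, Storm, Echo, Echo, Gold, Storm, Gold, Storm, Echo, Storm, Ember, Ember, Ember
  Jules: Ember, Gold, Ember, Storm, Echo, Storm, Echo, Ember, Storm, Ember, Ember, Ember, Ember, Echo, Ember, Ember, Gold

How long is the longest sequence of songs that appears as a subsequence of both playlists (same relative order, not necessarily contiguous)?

One common subsequence of length 9: Gold [5,2], Storm [7,4], Echo [9,5], Storm [13,6], Echo [14,7], Storm [15,9], Ember [16,13], Ember [17,15], Ember [18,16]. dp[18][17] = 9 confirms this is the maximum.

9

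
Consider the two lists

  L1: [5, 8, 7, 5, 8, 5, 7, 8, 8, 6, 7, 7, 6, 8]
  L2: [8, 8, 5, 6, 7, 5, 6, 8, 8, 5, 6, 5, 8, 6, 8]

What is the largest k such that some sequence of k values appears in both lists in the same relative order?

Pick 8 at L1[2]=L2[1], then 8 at L1[5]=L2[2], then 5 at L1[6]=L2[3], then 7 at L1[7]=L2[5], then 8 at L1[8]=L2[8], then 8 at L1[9]=L2[9], then 6 at L1[10]=L2[11], then 6 at L1[13]=L2[14], then 8 at L1[14]=L2[15]; all 9 values appear in both, in order, and the DP table's final entry dp[14][15] is also 9, so no common subsequence is longer.

9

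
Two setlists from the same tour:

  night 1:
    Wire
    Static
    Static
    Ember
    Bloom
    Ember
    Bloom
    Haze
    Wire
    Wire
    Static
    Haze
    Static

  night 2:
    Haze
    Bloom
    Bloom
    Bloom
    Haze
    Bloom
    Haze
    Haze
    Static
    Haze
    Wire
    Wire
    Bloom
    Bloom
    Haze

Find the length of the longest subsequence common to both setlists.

6

Match Bloom [5,4] → Bloom [7,6] → Haze [8,10] → Wire [9,11] → Wire [10,12] → Haze [12,15] — 6 songs in the same relative order in both. dp[13][15] = 6 confirms this is the maximum.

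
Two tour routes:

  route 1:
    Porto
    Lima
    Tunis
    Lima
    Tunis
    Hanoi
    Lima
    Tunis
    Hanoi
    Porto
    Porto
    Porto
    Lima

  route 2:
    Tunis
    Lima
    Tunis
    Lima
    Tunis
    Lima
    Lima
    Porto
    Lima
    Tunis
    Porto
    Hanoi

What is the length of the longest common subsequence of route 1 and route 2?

7

Match Lima (route 1 #2, route 2 #2) → Tunis (route 1 #3, route 2 #3) → Lima (route 1 #4, route 2 #4) → Tunis (route 1 #5, route 2 #5) → Lima (route 1 #7, route 2 #9) → Tunis (route 1 #8, route 2 #10) → Hanoi (route 1 #9, route 2 #12) — 7 stops in the same relative order in both, and the DP table's final entry dp[13][12] is also 7, so no common subsequence is longer.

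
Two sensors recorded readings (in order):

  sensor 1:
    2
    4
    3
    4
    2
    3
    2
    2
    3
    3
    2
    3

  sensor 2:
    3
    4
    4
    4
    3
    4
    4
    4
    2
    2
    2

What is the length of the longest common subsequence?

Pick 4 (sensor 1 #2, sensor 2 #4) → 3 (sensor 1 #3, sensor 2 #5) → 4 (sensor 1 #4, sensor 2 #8) → 2 (sensor 1 #7, sensor 2 #9) → 2 (sensor 1 #8, sensor 2 #10) → 2 (sensor 1 #11, sensor 2 #11); all 6 values appear in both, in order. Since dp[12][11] = 6, nothing longer is possible.

6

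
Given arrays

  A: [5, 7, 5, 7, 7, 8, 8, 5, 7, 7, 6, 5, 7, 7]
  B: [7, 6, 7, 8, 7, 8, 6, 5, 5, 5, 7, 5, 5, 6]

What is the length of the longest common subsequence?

Taking 7 at A[2]=B[1] → 7 at A[4]=B[3] → 7 at A[5]=B[5] → 8 at A[6]=B[6] → 5 at A[8]=B[10] → 7 at A[9]=B[11] → 6 at A[11]=B[14] gives a common subsequence of length 7. dp[14][14] = 7 confirms this is the maximum.

7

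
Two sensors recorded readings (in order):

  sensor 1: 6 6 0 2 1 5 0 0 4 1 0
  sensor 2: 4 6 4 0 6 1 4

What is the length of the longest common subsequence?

4

Let dp[i][j] be the LCS length of the first i values of sensor 1 and the first j values of sensor 2. dp[i][j] = dp[i-1][j-1]+1 when the i-th and j-th values match, else max(dp[i-1][j], dp[i][j-1]).
    ·  4  6  4  0  6  1  4
 ·  0  0  0  0  0  0  0  0
 6  0  0  1  1  1  1  1  1
 6  0  0  1  1  1  2  2  2
 0  0  0  1  1  2  2  2  2
 2  0  0  1  1  2  2  2  2
 1  0  0  1  1  2  2  3  3
 5  0  0  1  1  2  2  3  3
 0  0  0  1  1  2  2  3  3
 0  0  0  1  1  2  2  3  3
 4  0  1  1  2  2  2  3  4
 1  0  1  1  2  2  2  3  4
 0  0  1  1  2  3  3  3  4
dp[11][7] = 4. One LCS (by backtracking along matches): 6, 6, 1, 4.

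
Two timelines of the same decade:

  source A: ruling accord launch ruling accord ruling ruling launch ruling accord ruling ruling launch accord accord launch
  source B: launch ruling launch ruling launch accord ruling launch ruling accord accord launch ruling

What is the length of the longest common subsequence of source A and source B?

Match ruling at source A[1]=source B[2], then launch at source A[3]=source B[3], then ruling at source A[4]=source B[4], then accord at source A[5]=source B[6], then ruling at source A[7]=source B[7], then launch at source A[8]=source B[8], then ruling at source A[12]=source B[9], then accord at source A[14]=source B[10], then accord at source A[15]=source B[11], then launch at source A[16]=source B[12] — 10 events in the same relative order in both, and the DP table's final entry dp[16][13] is also 10, so no common subsequence is longer.

10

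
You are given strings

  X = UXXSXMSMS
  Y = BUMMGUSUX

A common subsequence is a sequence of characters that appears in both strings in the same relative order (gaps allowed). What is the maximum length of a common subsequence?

Let dp[i][j] be the LCS length of the first i characters of X and the first j characters of Y. dp[i][j] = dp[i-1][j-1]+1 when the i-th and j-th characters match, else max(dp[i-1][j], dp[i][j-1]).
    ·  B  U  M  M  G  U  S  U  X
 ·  0  0  0  0  0  0  0  0  0  0
 U  0  0  1  1  1  1  1  1  1  1
 X  0  0  1  1  1  1  1  1  1  2
 X  0  0  1  1  1  1  1  1  1  2
 S  0  0  1  1  1  1  1  2  2  2
 X  0  0  1  1  1  1  1  2  2  3
 M  0  0  1  2  2  2  2  2  2  3
 S  0  0  1  2  2  2  2  3  3  3
 M  0  0  1  2  3  3  3  3  3  3
 S  0  0  1  2  3  3  3  4  4  4
dp[9][9] = 4. One LCS (by backtracking along matches): UMMS.

4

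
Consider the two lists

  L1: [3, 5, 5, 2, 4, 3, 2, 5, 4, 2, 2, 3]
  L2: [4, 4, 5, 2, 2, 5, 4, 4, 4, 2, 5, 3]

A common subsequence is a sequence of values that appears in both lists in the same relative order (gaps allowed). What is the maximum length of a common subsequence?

7

Let dp[i][j] be the LCS length of the first i values of L1 and the first j values of L2. dp[i][j] = dp[i-1][j-1]+1 when the i-th and j-th values match, else max(dp[i-1][j], dp[i][j-1]).
    ·  4  4  5  2  2  5  4  4  4  2  5  3
 ·  0  0  0  0  0  0  0  0  0  0  0  0  0
 3  0  0  0  0  0  0  0  0  0  0  0  0  1
 5  0  0  0  1  1  1  1  1  1  1  1  1  1
 5  0  0  0  1  1  1  2  2  2  2  2  2  2
 2  0  0  0  1  2  2  2  2  2  2  3  3  3
 4  0  1  1  1  2  2  2  3  3  3  3  3  3
 3  0  1  1  1  2  2  2  3  3  3  3  3  4
 2  0  1  1  1  2  3  3  3  3  3  4  4  4
 5  0  1  1  2  2  3  4  4  4  4  4  5  5
 4  0  1  2  2  2  3  4  5  5  5  5  5  5
 2  0  1  2  2  3  3  4  5  5  5  6  6  6
 2  0  1  2  2  3  4  4  5  5  5  6  6  6
 3  0  1  2  2  3  4  4  5  5  5  6  6  7
dp[12][12] = 7. One LCS (by backtracking along matches): 5, 2, 2, 5, 4, 2, 3.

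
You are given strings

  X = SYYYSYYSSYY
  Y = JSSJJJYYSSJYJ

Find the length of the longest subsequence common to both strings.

Let dp[i][j] be the LCS length of the first i characters of X and the first j characters of Y. dp[i][j] = dp[i-1][j-1]+1 when the i-th and j-th characters match, else max(dp[i-1][j], dp[i][j-1]).
    ·  J  S  S  J  J  J  Y  Y  S  S  J  Y  J
 ·  0  0  0  0  0  0  0  0  0  0  0  0  0  0
 S  0  0  1  1  1  1  1  1  1  1  1  1  1  1
 Y  0  0  1  1  1  1  1  2  2  2  2  2  2  2
 Y  0  0  1  1  1  1  1  2  3  3  3  3  3  3
 Y  0  0  1  1  1  1  1  2  3  3  3  3  4  4
 S  0  0  1  2  2  2  2  2  3  4  4  4  4  4
 Y  0  0  1  2  2  2  2  3  3  4  4  4  5  5
 Y  0  0  1  2  2  2  2  3  4  4  4  4  5  5
 S  0  0  1  2  2  2  2  3  4  5  5  5  5  5
 S  0  0  1  2  2  2  2  3  4  5  6  6  6  6
 Y  0  0  1  2  2  2  2  3  4  5  6  6  7  7
 Y  0  0  1  2  2  2  2  3  4  5  6  6  7  7
dp[11][13] = 7. One LCS (by backtracking along matches): SSYYSSY.

7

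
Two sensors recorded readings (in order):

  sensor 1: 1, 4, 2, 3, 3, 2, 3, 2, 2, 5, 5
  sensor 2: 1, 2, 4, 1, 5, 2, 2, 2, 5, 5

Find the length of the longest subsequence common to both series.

7

One common subsequence of length 7: 1 [1,1] → 4 [2,3] → 2 [6,6] → 2 [8,7] → 2 [9,8] → 5 [10,9] → 5 [11,10]. The LCS DP gives dp[11][10] = 7, so this is optimal.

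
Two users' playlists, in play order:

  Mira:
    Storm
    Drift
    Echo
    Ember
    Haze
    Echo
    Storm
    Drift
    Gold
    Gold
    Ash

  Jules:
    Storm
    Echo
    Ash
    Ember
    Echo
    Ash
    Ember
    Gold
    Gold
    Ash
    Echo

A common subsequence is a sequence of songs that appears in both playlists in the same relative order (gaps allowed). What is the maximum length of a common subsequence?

7

Match Storm (Mira #1, Jules #1), Echo (Mira #3, Jules #2), Ember (Mira #4, Jules #4), Echo (Mira #6, Jules #5), Gold (Mira #9, Jules #8), Gold (Mira #10, Jules #9), Ash (Mira #11, Jules #10) — 7 songs in the same relative order in both. Since dp[11][11] = 7, nothing longer is possible.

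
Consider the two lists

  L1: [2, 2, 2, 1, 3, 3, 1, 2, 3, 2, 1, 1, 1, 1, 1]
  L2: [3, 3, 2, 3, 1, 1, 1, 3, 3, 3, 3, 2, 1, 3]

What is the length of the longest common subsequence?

8

Match 3 [5,1], then 3 [6,2], then 2 [8,3], then 3 [9,4], then 1 [11,5], then 1 [12,6], then 1 [13,7], then 1 [14,13] — 8 values in the same relative order in both. Since dp[15][14] = 8, nothing longer is possible.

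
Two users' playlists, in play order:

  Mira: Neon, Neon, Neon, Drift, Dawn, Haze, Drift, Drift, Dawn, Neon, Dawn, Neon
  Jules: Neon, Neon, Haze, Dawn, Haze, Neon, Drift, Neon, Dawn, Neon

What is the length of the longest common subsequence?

Pick Neon at Mira[1]=Jules[1] → Neon at Mira[2]=Jules[2] → Dawn at Mira[5]=Jules[4] → Haze at Mira[6]=Jules[5] → Drift at Mira[8]=Jules[7] → Neon at Mira[10]=Jules[8] → Dawn at Mira[11]=Jules[9] → Neon at Mira[12]=Jules[10]; all 8 songs appear in both, in order. Since dp[12][10] = 8, nothing longer is possible.

8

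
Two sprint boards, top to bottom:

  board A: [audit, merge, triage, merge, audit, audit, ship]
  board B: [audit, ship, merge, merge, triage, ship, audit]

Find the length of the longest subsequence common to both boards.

4

Pick audit (board A #1, board B #1) → merge (board A #2, board B #4) → triage (board A #3, board B #5) → audit (board A #6, board B #7); all 4 tasks appear in both, in order. Since dp[7][7] = 4, nothing longer is possible.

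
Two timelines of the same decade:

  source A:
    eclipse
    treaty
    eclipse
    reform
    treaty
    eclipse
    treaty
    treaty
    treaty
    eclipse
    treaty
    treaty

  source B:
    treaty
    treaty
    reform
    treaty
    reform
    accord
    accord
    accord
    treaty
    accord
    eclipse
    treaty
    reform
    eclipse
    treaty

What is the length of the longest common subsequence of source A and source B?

One common subsequence of length 7: treaty (source A #2, source B #4) → reform (source A #4, source B #5) → treaty (source A #5, source B #9) → eclipse (source A #6, source B #11) → treaty (source A #7, source B #12) → eclipse (source A #10, source B #14) → treaty (source A #12, source B #15). dp[12][15] = 7 confirms this is the maximum.

7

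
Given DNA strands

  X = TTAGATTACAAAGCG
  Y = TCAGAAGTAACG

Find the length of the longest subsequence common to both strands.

9

Taking T at X[1]=Y[1]; then A at X[3]=Y[3]; then G at X[4]=Y[4]; then A at X[5]=Y[6]; then T at X[7]=Y[8]; then A at X[11]=Y[9]; then A at X[12]=Y[10]; then C at X[14]=Y[11]; then G at X[15]=Y[12] gives a common subsequence of length 9. The LCS DP gives dp[15][12] = 9, so this is optimal.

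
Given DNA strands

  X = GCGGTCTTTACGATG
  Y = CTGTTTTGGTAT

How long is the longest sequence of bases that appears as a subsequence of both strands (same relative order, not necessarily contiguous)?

9

One common subsequence of length 9: C [2,1], then G [4,3], then T [5,4], then T [7,5], then T [8,6], then T [9,7], then G [12,9], then A [13,11], then T [14,12], and the DP table's final entry dp[15][12] is also 9, so no common subsequence is longer.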